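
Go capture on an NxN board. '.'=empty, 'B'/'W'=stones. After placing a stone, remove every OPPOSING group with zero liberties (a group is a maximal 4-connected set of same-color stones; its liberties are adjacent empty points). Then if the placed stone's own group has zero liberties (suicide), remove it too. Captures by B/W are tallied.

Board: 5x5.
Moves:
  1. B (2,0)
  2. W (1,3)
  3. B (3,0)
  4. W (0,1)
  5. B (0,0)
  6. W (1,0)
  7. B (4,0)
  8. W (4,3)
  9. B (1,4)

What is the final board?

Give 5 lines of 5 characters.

Move 1: B@(2,0) -> caps B=0 W=0
Move 2: W@(1,3) -> caps B=0 W=0
Move 3: B@(3,0) -> caps B=0 W=0
Move 4: W@(0,1) -> caps B=0 W=0
Move 5: B@(0,0) -> caps B=0 W=0
Move 6: W@(1,0) -> caps B=0 W=1
Move 7: B@(4,0) -> caps B=0 W=1
Move 8: W@(4,3) -> caps B=0 W=1
Move 9: B@(1,4) -> caps B=0 W=1

Answer: .W...
W..WB
B....
B....
B..W.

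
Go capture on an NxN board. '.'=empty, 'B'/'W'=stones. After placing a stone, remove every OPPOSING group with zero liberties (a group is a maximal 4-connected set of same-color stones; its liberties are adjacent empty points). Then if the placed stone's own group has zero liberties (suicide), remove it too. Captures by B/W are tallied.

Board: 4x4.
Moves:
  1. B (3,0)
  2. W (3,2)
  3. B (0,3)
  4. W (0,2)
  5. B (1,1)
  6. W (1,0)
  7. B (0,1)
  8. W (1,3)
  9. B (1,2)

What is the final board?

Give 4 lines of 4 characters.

Answer: .BW.
WBBW
....
B.W.

Derivation:
Move 1: B@(3,0) -> caps B=0 W=0
Move 2: W@(3,2) -> caps B=0 W=0
Move 3: B@(0,3) -> caps B=0 W=0
Move 4: W@(0,2) -> caps B=0 W=0
Move 5: B@(1,1) -> caps B=0 W=0
Move 6: W@(1,0) -> caps B=0 W=0
Move 7: B@(0,1) -> caps B=0 W=0
Move 8: W@(1,3) -> caps B=0 W=1
Move 9: B@(1,2) -> caps B=0 W=1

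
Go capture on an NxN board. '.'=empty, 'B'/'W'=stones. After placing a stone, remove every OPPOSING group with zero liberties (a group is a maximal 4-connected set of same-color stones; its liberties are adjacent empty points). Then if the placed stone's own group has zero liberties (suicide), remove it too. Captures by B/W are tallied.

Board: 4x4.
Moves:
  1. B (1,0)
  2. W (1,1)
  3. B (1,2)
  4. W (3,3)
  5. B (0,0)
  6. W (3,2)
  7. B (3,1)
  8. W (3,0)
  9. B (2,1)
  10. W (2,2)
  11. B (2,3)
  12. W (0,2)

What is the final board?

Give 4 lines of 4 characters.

Answer: B.W.
BWB.
.B.B
WB..

Derivation:
Move 1: B@(1,0) -> caps B=0 W=0
Move 2: W@(1,1) -> caps B=0 W=0
Move 3: B@(1,2) -> caps B=0 W=0
Move 4: W@(3,3) -> caps B=0 W=0
Move 5: B@(0,0) -> caps B=0 W=0
Move 6: W@(3,2) -> caps B=0 W=0
Move 7: B@(3,1) -> caps B=0 W=0
Move 8: W@(3,0) -> caps B=0 W=0
Move 9: B@(2,1) -> caps B=0 W=0
Move 10: W@(2,2) -> caps B=0 W=0
Move 11: B@(2,3) -> caps B=3 W=0
Move 12: W@(0,2) -> caps B=3 W=0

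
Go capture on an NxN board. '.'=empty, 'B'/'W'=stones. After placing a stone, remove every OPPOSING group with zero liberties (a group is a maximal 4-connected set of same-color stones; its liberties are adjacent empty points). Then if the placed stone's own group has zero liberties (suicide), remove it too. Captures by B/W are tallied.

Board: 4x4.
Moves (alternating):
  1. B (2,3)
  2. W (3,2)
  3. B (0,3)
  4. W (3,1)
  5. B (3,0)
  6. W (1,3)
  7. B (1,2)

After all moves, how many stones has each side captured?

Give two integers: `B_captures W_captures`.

Answer: 1 0

Derivation:
Move 1: B@(2,3) -> caps B=0 W=0
Move 2: W@(3,2) -> caps B=0 W=0
Move 3: B@(0,3) -> caps B=0 W=0
Move 4: W@(3,1) -> caps B=0 W=0
Move 5: B@(3,0) -> caps B=0 W=0
Move 6: W@(1,3) -> caps B=0 W=0
Move 7: B@(1,2) -> caps B=1 W=0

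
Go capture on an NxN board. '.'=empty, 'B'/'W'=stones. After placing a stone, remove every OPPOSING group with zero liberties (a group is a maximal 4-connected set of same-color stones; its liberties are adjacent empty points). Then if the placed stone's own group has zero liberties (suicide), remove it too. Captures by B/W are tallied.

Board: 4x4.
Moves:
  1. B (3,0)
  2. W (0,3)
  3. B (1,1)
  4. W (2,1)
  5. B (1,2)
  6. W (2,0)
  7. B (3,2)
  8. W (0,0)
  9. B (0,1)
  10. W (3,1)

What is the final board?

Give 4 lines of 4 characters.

Answer: WB.W
.BB.
WW..
.WB.

Derivation:
Move 1: B@(3,0) -> caps B=0 W=0
Move 2: W@(0,3) -> caps B=0 W=0
Move 3: B@(1,1) -> caps B=0 W=0
Move 4: W@(2,1) -> caps B=0 W=0
Move 5: B@(1,2) -> caps B=0 W=0
Move 6: W@(2,0) -> caps B=0 W=0
Move 7: B@(3,2) -> caps B=0 W=0
Move 8: W@(0,0) -> caps B=0 W=0
Move 9: B@(0,1) -> caps B=0 W=0
Move 10: W@(3,1) -> caps B=0 W=1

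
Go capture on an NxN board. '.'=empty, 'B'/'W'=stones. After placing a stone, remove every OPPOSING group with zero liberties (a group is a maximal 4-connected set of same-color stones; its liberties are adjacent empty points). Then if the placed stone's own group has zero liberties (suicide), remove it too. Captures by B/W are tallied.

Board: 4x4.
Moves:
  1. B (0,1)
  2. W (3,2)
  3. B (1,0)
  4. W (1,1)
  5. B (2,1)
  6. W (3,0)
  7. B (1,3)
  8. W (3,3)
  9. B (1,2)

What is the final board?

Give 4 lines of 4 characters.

Move 1: B@(0,1) -> caps B=0 W=0
Move 2: W@(3,2) -> caps B=0 W=0
Move 3: B@(1,0) -> caps B=0 W=0
Move 4: W@(1,1) -> caps B=0 W=0
Move 5: B@(2,1) -> caps B=0 W=0
Move 6: W@(3,0) -> caps B=0 W=0
Move 7: B@(1,3) -> caps B=0 W=0
Move 8: W@(3,3) -> caps B=0 W=0
Move 9: B@(1,2) -> caps B=1 W=0

Answer: .B..
B.BB
.B..
W.WW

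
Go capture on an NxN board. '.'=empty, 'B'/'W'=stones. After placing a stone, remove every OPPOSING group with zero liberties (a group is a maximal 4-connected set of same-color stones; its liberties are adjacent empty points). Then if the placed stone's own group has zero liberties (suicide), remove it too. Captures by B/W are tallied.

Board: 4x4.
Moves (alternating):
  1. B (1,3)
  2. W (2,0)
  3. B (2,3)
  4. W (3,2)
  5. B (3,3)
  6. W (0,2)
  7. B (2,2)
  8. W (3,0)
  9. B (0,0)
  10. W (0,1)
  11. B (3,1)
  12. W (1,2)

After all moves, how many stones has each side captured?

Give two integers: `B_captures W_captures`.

Move 1: B@(1,3) -> caps B=0 W=0
Move 2: W@(2,0) -> caps B=0 W=0
Move 3: B@(2,3) -> caps B=0 W=0
Move 4: W@(3,2) -> caps B=0 W=0
Move 5: B@(3,3) -> caps B=0 W=0
Move 6: W@(0,2) -> caps B=0 W=0
Move 7: B@(2,2) -> caps B=0 W=0
Move 8: W@(3,0) -> caps B=0 W=0
Move 9: B@(0,0) -> caps B=0 W=0
Move 10: W@(0,1) -> caps B=0 W=0
Move 11: B@(3,1) -> caps B=1 W=0
Move 12: W@(1,2) -> caps B=1 W=0

Answer: 1 0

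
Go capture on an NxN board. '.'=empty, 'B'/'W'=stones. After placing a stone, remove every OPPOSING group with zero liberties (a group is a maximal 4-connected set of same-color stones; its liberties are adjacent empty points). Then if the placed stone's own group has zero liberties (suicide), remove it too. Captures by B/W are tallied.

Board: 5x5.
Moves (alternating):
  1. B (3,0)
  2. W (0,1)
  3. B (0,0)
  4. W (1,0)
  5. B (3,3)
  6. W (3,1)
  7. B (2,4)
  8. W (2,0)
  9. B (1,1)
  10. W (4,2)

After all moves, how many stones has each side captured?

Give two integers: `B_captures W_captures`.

Answer: 0 1

Derivation:
Move 1: B@(3,0) -> caps B=0 W=0
Move 2: W@(0,1) -> caps B=0 W=0
Move 3: B@(0,0) -> caps B=0 W=0
Move 4: W@(1,0) -> caps B=0 W=1
Move 5: B@(3,3) -> caps B=0 W=1
Move 6: W@(3,1) -> caps B=0 W=1
Move 7: B@(2,4) -> caps B=0 W=1
Move 8: W@(2,0) -> caps B=0 W=1
Move 9: B@(1,1) -> caps B=0 W=1
Move 10: W@(4,2) -> caps B=0 W=1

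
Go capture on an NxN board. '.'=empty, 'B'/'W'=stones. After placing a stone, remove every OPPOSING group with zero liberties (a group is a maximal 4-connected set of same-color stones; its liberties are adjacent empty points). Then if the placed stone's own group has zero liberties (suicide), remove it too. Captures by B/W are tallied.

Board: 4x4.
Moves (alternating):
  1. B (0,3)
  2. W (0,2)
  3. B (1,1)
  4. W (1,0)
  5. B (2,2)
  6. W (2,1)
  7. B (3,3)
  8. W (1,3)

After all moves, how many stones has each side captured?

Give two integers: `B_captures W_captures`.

Answer: 0 1

Derivation:
Move 1: B@(0,3) -> caps B=0 W=0
Move 2: W@(0,2) -> caps B=0 W=0
Move 3: B@(1,1) -> caps B=0 W=0
Move 4: W@(1,0) -> caps B=0 W=0
Move 5: B@(2,2) -> caps B=0 W=0
Move 6: W@(2,1) -> caps B=0 W=0
Move 7: B@(3,3) -> caps B=0 W=0
Move 8: W@(1,3) -> caps B=0 W=1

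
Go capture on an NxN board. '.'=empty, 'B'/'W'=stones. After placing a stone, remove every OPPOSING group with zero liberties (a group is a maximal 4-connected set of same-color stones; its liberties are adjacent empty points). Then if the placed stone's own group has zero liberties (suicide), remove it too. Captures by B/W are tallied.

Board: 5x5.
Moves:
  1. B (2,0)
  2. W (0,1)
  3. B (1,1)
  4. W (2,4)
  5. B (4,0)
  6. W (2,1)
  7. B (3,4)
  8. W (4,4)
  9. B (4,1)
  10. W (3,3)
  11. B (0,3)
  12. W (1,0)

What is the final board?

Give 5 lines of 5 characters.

Answer: .W.B.
WB...
BW..W
...W.
BB..W

Derivation:
Move 1: B@(2,0) -> caps B=0 W=0
Move 2: W@(0,1) -> caps B=0 W=0
Move 3: B@(1,1) -> caps B=0 W=0
Move 4: W@(2,4) -> caps B=0 W=0
Move 5: B@(4,0) -> caps B=0 W=0
Move 6: W@(2,1) -> caps B=0 W=0
Move 7: B@(3,4) -> caps B=0 W=0
Move 8: W@(4,4) -> caps B=0 W=0
Move 9: B@(4,1) -> caps B=0 W=0
Move 10: W@(3,3) -> caps B=0 W=1
Move 11: B@(0,3) -> caps B=0 W=1
Move 12: W@(1,0) -> caps B=0 W=1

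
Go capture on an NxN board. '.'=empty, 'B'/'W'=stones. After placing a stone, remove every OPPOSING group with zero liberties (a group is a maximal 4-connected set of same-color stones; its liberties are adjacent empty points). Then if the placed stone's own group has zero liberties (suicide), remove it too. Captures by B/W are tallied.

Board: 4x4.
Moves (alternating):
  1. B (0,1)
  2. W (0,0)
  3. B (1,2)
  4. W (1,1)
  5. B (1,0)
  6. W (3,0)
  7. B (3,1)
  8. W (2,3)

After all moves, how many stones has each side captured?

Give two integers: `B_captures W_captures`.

Answer: 1 0

Derivation:
Move 1: B@(0,1) -> caps B=0 W=0
Move 2: W@(0,0) -> caps B=0 W=0
Move 3: B@(1,2) -> caps B=0 W=0
Move 4: W@(1,1) -> caps B=0 W=0
Move 5: B@(1,0) -> caps B=1 W=0
Move 6: W@(3,0) -> caps B=1 W=0
Move 7: B@(3,1) -> caps B=1 W=0
Move 8: W@(2,3) -> caps B=1 W=0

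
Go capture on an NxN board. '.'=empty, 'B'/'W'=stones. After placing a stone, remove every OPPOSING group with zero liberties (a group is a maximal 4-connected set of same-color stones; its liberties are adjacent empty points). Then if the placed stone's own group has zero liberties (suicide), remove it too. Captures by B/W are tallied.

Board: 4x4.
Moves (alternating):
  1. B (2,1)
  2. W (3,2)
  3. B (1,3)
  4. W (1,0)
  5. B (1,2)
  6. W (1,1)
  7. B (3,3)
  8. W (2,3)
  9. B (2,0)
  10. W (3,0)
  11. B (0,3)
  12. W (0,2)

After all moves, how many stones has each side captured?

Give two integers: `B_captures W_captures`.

Answer: 0 1

Derivation:
Move 1: B@(2,1) -> caps B=0 W=0
Move 2: W@(3,2) -> caps B=0 W=0
Move 3: B@(1,3) -> caps B=0 W=0
Move 4: W@(1,0) -> caps B=0 W=0
Move 5: B@(1,2) -> caps B=0 W=0
Move 6: W@(1,1) -> caps B=0 W=0
Move 7: B@(3,3) -> caps B=0 W=0
Move 8: W@(2,3) -> caps B=0 W=1
Move 9: B@(2,0) -> caps B=0 W=1
Move 10: W@(3,0) -> caps B=0 W=1
Move 11: B@(0,3) -> caps B=0 W=1
Move 12: W@(0,2) -> caps B=0 W=1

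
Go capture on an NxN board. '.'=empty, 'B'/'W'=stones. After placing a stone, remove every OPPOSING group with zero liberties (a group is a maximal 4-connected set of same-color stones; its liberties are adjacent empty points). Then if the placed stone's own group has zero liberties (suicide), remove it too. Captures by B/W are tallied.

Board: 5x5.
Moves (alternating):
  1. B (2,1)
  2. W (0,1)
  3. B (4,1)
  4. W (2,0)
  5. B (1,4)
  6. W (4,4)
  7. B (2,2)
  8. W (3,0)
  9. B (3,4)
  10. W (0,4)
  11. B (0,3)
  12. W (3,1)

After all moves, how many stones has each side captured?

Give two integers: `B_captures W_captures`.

Move 1: B@(2,1) -> caps B=0 W=0
Move 2: W@(0,1) -> caps B=0 W=0
Move 3: B@(4,1) -> caps B=0 W=0
Move 4: W@(2,0) -> caps B=0 W=0
Move 5: B@(1,4) -> caps B=0 W=0
Move 6: W@(4,4) -> caps B=0 W=0
Move 7: B@(2,2) -> caps B=0 W=0
Move 8: W@(3,0) -> caps B=0 W=0
Move 9: B@(3,4) -> caps B=0 W=0
Move 10: W@(0,4) -> caps B=0 W=0
Move 11: B@(0,3) -> caps B=1 W=0
Move 12: W@(3,1) -> caps B=1 W=0

Answer: 1 0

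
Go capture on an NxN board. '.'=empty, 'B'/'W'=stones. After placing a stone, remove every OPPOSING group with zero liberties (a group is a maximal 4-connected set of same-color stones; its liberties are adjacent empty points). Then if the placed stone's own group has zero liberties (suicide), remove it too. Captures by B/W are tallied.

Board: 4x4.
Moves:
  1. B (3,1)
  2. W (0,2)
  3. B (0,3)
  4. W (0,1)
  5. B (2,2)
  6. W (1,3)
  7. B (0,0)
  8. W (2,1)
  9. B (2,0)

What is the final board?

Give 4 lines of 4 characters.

Move 1: B@(3,1) -> caps B=0 W=0
Move 2: W@(0,2) -> caps B=0 W=0
Move 3: B@(0,3) -> caps B=0 W=0
Move 4: W@(0,1) -> caps B=0 W=0
Move 5: B@(2,2) -> caps B=0 W=0
Move 6: W@(1,3) -> caps B=0 W=1
Move 7: B@(0,0) -> caps B=0 W=1
Move 8: W@(2,1) -> caps B=0 W=1
Move 9: B@(2,0) -> caps B=0 W=1

Answer: BWW.
...W
BWB.
.B..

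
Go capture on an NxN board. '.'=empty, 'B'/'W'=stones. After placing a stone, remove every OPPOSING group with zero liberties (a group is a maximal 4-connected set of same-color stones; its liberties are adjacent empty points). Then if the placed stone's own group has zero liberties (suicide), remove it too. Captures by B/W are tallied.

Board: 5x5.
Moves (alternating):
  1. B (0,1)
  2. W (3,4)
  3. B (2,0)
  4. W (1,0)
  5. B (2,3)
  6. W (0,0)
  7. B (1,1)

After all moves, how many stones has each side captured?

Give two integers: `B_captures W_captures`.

Answer: 2 0

Derivation:
Move 1: B@(0,1) -> caps B=0 W=0
Move 2: W@(3,4) -> caps B=0 W=0
Move 3: B@(2,0) -> caps B=0 W=0
Move 4: W@(1,0) -> caps B=0 W=0
Move 5: B@(2,3) -> caps B=0 W=0
Move 6: W@(0,0) -> caps B=0 W=0
Move 7: B@(1,1) -> caps B=2 W=0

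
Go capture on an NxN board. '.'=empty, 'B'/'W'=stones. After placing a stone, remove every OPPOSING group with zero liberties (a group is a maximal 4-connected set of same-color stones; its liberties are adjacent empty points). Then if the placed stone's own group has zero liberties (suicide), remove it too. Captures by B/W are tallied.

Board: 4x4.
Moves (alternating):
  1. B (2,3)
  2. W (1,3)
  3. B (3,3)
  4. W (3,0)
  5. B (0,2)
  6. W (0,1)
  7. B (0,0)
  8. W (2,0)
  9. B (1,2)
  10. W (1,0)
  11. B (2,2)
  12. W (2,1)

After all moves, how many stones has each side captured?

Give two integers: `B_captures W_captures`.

Move 1: B@(2,3) -> caps B=0 W=0
Move 2: W@(1,3) -> caps B=0 W=0
Move 3: B@(3,3) -> caps B=0 W=0
Move 4: W@(3,0) -> caps B=0 W=0
Move 5: B@(0,2) -> caps B=0 W=0
Move 6: W@(0,1) -> caps B=0 W=0
Move 7: B@(0,0) -> caps B=0 W=0
Move 8: W@(2,0) -> caps B=0 W=0
Move 9: B@(1,2) -> caps B=0 W=0
Move 10: W@(1,0) -> caps B=0 W=1
Move 11: B@(2,2) -> caps B=0 W=1
Move 12: W@(2,1) -> caps B=0 W=1

Answer: 0 1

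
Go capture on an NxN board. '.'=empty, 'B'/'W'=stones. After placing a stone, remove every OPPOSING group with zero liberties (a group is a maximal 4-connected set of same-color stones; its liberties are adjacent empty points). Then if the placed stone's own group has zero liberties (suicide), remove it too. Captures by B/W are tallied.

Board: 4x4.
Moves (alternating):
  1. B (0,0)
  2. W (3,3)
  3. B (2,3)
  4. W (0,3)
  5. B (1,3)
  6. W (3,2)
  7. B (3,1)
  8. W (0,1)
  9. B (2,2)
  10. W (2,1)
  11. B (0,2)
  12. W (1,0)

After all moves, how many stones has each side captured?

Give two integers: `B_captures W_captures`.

Answer: 3 1

Derivation:
Move 1: B@(0,0) -> caps B=0 W=0
Move 2: W@(3,3) -> caps B=0 W=0
Move 3: B@(2,3) -> caps B=0 W=0
Move 4: W@(0,3) -> caps B=0 W=0
Move 5: B@(1,3) -> caps B=0 W=0
Move 6: W@(3,2) -> caps B=0 W=0
Move 7: B@(3,1) -> caps B=0 W=0
Move 8: W@(0,1) -> caps B=0 W=0
Move 9: B@(2,2) -> caps B=2 W=0
Move 10: W@(2,1) -> caps B=2 W=0
Move 11: B@(0,2) -> caps B=3 W=0
Move 12: W@(1,0) -> caps B=3 W=1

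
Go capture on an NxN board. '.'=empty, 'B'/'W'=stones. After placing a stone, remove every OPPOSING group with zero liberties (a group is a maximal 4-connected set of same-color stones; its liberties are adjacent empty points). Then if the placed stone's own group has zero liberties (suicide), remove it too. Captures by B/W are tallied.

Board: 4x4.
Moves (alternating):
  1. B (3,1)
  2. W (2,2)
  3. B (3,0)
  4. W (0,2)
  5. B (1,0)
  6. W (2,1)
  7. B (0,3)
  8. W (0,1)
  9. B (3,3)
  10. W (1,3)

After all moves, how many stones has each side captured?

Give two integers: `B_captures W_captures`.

Move 1: B@(3,1) -> caps B=0 W=0
Move 2: W@(2,2) -> caps B=0 W=0
Move 3: B@(3,0) -> caps B=0 W=0
Move 4: W@(0,2) -> caps B=0 W=0
Move 5: B@(1,0) -> caps B=0 W=0
Move 6: W@(2,1) -> caps B=0 W=0
Move 7: B@(0,3) -> caps B=0 W=0
Move 8: W@(0,1) -> caps B=0 W=0
Move 9: B@(3,3) -> caps B=0 W=0
Move 10: W@(1,3) -> caps B=0 W=1

Answer: 0 1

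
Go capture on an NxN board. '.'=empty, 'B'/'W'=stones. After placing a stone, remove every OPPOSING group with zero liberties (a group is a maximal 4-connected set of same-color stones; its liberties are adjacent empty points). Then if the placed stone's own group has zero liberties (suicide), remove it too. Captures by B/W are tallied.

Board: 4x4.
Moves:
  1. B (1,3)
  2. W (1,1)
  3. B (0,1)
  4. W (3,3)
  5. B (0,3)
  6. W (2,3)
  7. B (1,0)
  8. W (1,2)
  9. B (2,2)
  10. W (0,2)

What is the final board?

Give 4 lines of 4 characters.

Move 1: B@(1,3) -> caps B=0 W=0
Move 2: W@(1,1) -> caps B=0 W=0
Move 3: B@(0,1) -> caps B=0 W=0
Move 4: W@(3,3) -> caps B=0 W=0
Move 5: B@(0,3) -> caps B=0 W=0
Move 6: W@(2,3) -> caps B=0 W=0
Move 7: B@(1,0) -> caps B=0 W=0
Move 8: W@(1,2) -> caps B=0 W=0
Move 9: B@(2,2) -> caps B=0 W=0
Move 10: W@(0,2) -> caps B=0 W=2

Answer: .BW.
BWW.
..BW
...W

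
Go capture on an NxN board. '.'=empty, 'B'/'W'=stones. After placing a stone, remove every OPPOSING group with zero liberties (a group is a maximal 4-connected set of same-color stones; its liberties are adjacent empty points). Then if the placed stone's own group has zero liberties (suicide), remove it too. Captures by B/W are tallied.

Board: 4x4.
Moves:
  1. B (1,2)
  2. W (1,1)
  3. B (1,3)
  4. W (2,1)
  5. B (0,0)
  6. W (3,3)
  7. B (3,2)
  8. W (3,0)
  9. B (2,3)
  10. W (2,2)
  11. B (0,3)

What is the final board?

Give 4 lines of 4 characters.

Move 1: B@(1,2) -> caps B=0 W=0
Move 2: W@(1,1) -> caps B=0 W=0
Move 3: B@(1,3) -> caps B=0 W=0
Move 4: W@(2,1) -> caps B=0 W=0
Move 5: B@(0,0) -> caps B=0 W=0
Move 6: W@(3,3) -> caps B=0 W=0
Move 7: B@(3,2) -> caps B=0 W=0
Move 8: W@(3,0) -> caps B=0 W=0
Move 9: B@(2,3) -> caps B=1 W=0
Move 10: W@(2,2) -> caps B=1 W=0
Move 11: B@(0,3) -> caps B=1 W=0

Answer: B..B
.WBB
.WWB
W.B.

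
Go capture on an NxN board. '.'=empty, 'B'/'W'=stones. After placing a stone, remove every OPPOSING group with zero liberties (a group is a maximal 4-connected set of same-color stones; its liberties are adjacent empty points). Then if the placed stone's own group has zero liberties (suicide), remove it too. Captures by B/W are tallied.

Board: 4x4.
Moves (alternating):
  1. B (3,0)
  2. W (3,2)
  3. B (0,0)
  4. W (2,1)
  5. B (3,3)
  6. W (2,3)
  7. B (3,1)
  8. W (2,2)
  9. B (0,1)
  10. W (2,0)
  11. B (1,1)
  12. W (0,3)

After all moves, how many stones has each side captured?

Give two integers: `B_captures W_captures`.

Move 1: B@(3,0) -> caps B=0 W=0
Move 2: W@(3,2) -> caps B=0 W=0
Move 3: B@(0,0) -> caps B=0 W=0
Move 4: W@(2,1) -> caps B=0 W=0
Move 5: B@(3,3) -> caps B=0 W=0
Move 6: W@(2,3) -> caps B=0 W=1
Move 7: B@(3,1) -> caps B=0 W=1
Move 8: W@(2,2) -> caps B=0 W=1
Move 9: B@(0,1) -> caps B=0 W=1
Move 10: W@(2,0) -> caps B=0 W=3
Move 11: B@(1,1) -> caps B=0 W=3
Move 12: W@(0,3) -> caps B=0 W=3

Answer: 0 3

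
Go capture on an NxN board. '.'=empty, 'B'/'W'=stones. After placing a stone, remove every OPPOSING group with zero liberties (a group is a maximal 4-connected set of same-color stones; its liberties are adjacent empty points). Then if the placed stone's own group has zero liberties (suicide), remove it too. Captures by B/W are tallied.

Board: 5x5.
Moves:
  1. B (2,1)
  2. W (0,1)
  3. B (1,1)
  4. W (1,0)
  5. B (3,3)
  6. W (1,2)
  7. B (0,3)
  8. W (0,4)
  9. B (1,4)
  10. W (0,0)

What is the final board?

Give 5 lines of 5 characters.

Answer: WW.B.
WBW.B
.B...
...B.
.....

Derivation:
Move 1: B@(2,1) -> caps B=0 W=0
Move 2: W@(0,1) -> caps B=0 W=0
Move 3: B@(1,1) -> caps B=0 W=0
Move 4: W@(1,0) -> caps B=0 W=0
Move 5: B@(3,3) -> caps B=0 W=0
Move 6: W@(1,2) -> caps B=0 W=0
Move 7: B@(0,3) -> caps B=0 W=0
Move 8: W@(0,4) -> caps B=0 W=0
Move 9: B@(1,4) -> caps B=1 W=0
Move 10: W@(0,0) -> caps B=1 W=0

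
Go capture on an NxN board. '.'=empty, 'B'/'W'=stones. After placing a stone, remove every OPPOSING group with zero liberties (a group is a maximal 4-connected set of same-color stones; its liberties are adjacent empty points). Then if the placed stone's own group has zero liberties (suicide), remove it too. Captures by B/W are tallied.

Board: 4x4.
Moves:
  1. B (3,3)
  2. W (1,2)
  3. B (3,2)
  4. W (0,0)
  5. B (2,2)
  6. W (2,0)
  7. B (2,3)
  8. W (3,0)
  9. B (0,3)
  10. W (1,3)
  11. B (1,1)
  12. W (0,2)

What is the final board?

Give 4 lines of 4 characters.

Answer: W.W.
.BWW
W.BB
W.BB

Derivation:
Move 1: B@(3,3) -> caps B=0 W=0
Move 2: W@(1,2) -> caps B=0 W=0
Move 3: B@(3,2) -> caps B=0 W=0
Move 4: W@(0,0) -> caps B=0 W=0
Move 5: B@(2,2) -> caps B=0 W=0
Move 6: W@(2,0) -> caps B=0 W=0
Move 7: B@(2,3) -> caps B=0 W=0
Move 8: W@(3,0) -> caps B=0 W=0
Move 9: B@(0,3) -> caps B=0 W=0
Move 10: W@(1,3) -> caps B=0 W=0
Move 11: B@(1,1) -> caps B=0 W=0
Move 12: W@(0,2) -> caps B=0 W=1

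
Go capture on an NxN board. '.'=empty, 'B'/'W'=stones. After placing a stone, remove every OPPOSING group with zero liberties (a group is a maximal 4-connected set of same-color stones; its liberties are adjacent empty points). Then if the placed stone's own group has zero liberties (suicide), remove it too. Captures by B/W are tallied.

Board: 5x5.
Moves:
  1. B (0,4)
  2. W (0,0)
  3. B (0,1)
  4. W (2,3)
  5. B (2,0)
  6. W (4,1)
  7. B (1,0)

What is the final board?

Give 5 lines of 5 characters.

Move 1: B@(0,4) -> caps B=0 W=0
Move 2: W@(0,0) -> caps B=0 W=0
Move 3: B@(0,1) -> caps B=0 W=0
Move 4: W@(2,3) -> caps B=0 W=0
Move 5: B@(2,0) -> caps B=0 W=0
Move 6: W@(4,1) -> caps B=0 W=0
Move 7: B@(1,0) -> caps B=1 W=0

Answer: .B..B
B....
B..W.
.....
.W...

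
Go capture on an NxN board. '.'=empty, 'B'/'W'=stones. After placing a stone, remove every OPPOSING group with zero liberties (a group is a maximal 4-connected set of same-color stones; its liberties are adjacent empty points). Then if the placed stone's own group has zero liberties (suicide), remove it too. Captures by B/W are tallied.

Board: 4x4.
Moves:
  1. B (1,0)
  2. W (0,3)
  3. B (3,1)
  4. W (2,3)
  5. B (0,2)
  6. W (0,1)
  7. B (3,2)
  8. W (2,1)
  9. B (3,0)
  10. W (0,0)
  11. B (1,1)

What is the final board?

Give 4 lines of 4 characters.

Answer: ..BW
BB..
.W.W
BBB.

Derivation:
Move 1: B@(1,0) -> caps B=0 W=0
Move 2: W@(0,3) -> caps B=0 W=0
Move 3: B@(3,1) -> caps B=0 W=0
Move 4: W@(2,3) -> caps B=0 W=0
Move 5: B@(0,2) -> caps B=0 W=0
Move 6: W@(0,1) -> caps B=0 W=0
Move 7: B@(3,2) -> caps B=0 W=0
Move 8: W@(2,1) -> caps B=0 W=0
Move 9: B@(3,0) -> caps B=0 W=0
Move 10: W@(0,0) -> caps B=0 W=0
Move 11: B@(1,1) -> caps B=2 W=0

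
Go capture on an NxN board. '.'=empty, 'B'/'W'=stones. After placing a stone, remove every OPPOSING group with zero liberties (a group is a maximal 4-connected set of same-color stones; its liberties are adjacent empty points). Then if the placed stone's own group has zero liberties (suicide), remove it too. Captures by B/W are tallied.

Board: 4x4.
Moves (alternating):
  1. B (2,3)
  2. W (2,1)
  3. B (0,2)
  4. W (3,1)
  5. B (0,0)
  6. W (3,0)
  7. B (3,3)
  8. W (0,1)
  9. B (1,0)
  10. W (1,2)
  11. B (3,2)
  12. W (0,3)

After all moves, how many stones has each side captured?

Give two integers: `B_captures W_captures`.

Answer: 0 1

Derivation:
Move 1: B@(2,3) -> caps B=0 W=0
Move 2: W@(2,1) -> caps B=0 W=0
Move 3: B@(0,2) -> caps B=0 W=0
Move 4: W@(3,1) -> caps B=0 W=0
Move 5: B@(0,0) -> caps B=0 W=0
Move 6: W@(3,0) -> caps B=0 W=0
Move 7: B@(3,3) -> caps B=0 W=0
Move 8: W@(0,1) -> caps B=0 W=0
Move 9: B@(1,0) -> caps B=0 W=0
Move 10: W@(1,2) -> caps B=0 W=0
Move 11: B@(3,2) -> caps B=0 W=0
Move 12: W@(0,3) -> caps B=0 W=1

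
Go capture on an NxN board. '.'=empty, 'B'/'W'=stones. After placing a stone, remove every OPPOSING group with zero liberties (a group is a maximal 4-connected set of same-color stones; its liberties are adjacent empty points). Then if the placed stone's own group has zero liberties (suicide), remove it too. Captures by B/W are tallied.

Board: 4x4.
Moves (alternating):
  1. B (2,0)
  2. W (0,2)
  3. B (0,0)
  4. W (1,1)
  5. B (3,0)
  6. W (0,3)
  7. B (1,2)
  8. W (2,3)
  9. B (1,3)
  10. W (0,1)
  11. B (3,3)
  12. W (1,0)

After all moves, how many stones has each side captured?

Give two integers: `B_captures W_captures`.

Answer: 0 1

Derivation:
Move 1: B@(2,0) -> caps B=0 W=0
Move 2: W@(0,2) -> caps B=0 W=0
Move 3: B@(0,0) -> caps B=0 W=0
Move 4: W@(1,1) -> caps B=0 W=0
Move 5: B@(3,0) -> caps B=0 W=0
Move 6: W@(0,3) -> caps B=0 W=0
Move 7: B@(1,2) -> caps B=0 W=0
Move 8: W@(2,3) -> caps B=0 W=0
Move 9: B@(1,3) -> caps B=0 W=0
Move 10: W@(0,1) -> caps B=0 W=0
Move 11: B@(3,3) -> caps B=0 W=0
Move 12: W@(1,0) -> caps B=0 W=1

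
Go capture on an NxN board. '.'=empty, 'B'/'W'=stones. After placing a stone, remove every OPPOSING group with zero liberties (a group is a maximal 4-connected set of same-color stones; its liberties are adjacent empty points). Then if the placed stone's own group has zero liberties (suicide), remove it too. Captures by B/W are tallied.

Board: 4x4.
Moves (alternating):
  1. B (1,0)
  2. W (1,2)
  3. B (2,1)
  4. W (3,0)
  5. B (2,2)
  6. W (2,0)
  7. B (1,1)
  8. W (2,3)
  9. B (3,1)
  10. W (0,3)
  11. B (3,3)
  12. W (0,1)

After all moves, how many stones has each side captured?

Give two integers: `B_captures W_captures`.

Move 1: B@(1,0) -> caps B=0 W=0
Move 2: W@(1,2) -> caps B=0 W=0
Move 3: B@(2,1) -> caps B=0 W=0
Move 4: W@(3,0) -> caps B=0 W=0
Move 5: B@(2,2) -> caps B=0 W=0
Move 6: W@(2,0) -> caps B=0 W=0
Move 7: B@(1,1) -> caps B=0 W=0
Move 8: W@(2,3) -> caps B=0 W=0
Move 9: B@(3,1) -> caps B=2 W=0
Move 10: W@(0,3) -> caps B=2 W=0
Move 11: B@(3,3) -> caps B=2 W=0
Move 12: W@(0,1) -> caps B=2 W=0

Answer: 2 0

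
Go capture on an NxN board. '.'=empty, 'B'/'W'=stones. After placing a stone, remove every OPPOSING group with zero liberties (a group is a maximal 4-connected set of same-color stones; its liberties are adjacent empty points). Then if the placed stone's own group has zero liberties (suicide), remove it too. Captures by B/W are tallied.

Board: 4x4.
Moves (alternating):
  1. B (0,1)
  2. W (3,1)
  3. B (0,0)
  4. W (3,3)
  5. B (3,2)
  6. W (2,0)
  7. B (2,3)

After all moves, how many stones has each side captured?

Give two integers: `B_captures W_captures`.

Answer: 1 0

Derivation:
Move 1: B@(0,1) -> caps B=0 W=0
Move 2: W@(3,1) -> caps B=0 W=0
Move 3: B@(0,0) -> caps B=0 W=0
Move 4: W@(3,3) -> caps B=0 W=0
Move 5: B@(3,2) -> caps B=0 W=0
Move 6: W@(2,0) -> caps B=0 W=0
Move 7: B@(2,3) -> caps B=1 W=0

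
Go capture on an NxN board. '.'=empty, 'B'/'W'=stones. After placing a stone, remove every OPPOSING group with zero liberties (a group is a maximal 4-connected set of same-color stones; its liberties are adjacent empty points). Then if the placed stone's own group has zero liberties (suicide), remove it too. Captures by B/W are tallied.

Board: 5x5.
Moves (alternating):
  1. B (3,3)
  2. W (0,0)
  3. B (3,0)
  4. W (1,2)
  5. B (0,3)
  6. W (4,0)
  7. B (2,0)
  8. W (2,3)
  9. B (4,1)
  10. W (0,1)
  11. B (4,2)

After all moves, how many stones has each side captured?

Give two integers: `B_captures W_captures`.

Answer: 1 0

Derivation:
Move 1: B@(3,3) -> caps B=0 W=0
Move 2: W@(0,0) -> caps B=0 W=0
Move 3: B@(3,0) -> caps B=0 W=0
Move 4: W@(1,2) -> caps B=0 W=0
Move 5: B@(0,3) -> caps B=0 W=0
Move 6: W@(4,0) -> caps B=0 W=0
Move 7: B@(2,0) -> caps B=0 W=0
Move 8: W@(2,3) -> caps B=0 W=0
Move 9: B@(4,1) -> caps B=1 W=0
Move 10: W@(0,1) -> caps B=1 W=0
Move 11: B@(4,2) -> caps B=1 W=0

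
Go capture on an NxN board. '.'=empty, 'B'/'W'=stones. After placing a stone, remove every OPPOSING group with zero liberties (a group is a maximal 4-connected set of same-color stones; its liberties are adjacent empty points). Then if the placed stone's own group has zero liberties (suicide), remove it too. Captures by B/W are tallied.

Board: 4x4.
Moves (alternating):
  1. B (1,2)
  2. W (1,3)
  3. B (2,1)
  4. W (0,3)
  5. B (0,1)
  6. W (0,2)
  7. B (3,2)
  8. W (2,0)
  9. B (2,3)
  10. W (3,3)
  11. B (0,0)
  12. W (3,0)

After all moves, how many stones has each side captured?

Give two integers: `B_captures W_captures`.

Move 1: B@(1,2) -> caps B=0 W=0
Move 2: W@(1,3) -> caps B=0 W=0
Move 3: B@(2,1) -> caps B=0 W=0
Move 4: W@(0,3) -> caps B=0 W=0
Move 5: B@(0,1) -> caps B=0 W=0
Move 6: W@(0,2) -> caps B=0 W=0
Move 7: B@(3,2) -> caps B=0 W=0
Move 8: W@(2,0) -> caps B=0 W=0
Move 9: B@(2,3) -> caps B=3 W=0
Move 10: W@(3,3) -> caps B=3 W=0
Move 11: B@(0,0) -> caps B=3 W=0
Move 12: W@(3,0) -> caps B=3 W=0

Answer: 3 0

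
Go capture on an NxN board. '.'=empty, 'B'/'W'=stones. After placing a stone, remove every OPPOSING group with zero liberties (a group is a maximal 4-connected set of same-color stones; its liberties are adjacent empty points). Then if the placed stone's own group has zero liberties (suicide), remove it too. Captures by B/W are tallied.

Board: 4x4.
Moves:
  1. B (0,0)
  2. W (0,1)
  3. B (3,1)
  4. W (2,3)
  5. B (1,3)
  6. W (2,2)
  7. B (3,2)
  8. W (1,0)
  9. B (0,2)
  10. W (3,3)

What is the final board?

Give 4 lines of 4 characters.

Answer: .WB.
W..B
..WW
.BBW

Derivation:
Move 1: B@(0,0) -> caps B=0 W=0
Move 2: W@(0,1) -> caps B=0 W=0
Move 3: B@(3,1) -> caps B=0 W=0
Move 4: W@(2,3) -> caps B=0 W=0
Move 5: B@(1,3) -> caps B=0 W=0
Move 6: W@(2,2) -> caps B=0 W=0
Move 7: B@(3,2) -> caps B=0 W=0
Move 8: W@(1,0) -> caps B=0 W=1
Move 9: B@(0,2) -> caps B=0 W=1
Move 10: W@(3,3) -> caps B=0 W=1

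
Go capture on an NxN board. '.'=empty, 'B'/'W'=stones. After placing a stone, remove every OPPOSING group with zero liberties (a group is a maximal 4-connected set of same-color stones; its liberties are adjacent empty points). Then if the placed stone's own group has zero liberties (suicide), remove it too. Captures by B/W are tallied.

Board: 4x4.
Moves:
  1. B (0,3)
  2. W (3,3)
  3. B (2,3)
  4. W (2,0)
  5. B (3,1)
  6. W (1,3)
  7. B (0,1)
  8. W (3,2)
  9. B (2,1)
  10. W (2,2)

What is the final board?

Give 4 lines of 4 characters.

Answer: .B.B
...W
WBW.
.BWW

Derivation:
Move 1: B@(0,3) -> caps B=0 W=0
Move 2: W@(3,3) -> caps B=0 W=0
Move 3: B@(2,3) -> caps B=0 W=0
Move 4: W@(2,0) -> caps B=0 W=0
Move 5: B@(3,1) -> caps B=0 W=0
Move 6: W@(1,3) -> caps B=0 W=0
Move 7: B@(0,1) -> caps B=0 W=0
Move 8: W@(3,2) -> caps B=0 W=0
Move 9: B@(2,1) -> caps B=0 W=0
Move 10: W@(2,2) -> caps B=0 W=1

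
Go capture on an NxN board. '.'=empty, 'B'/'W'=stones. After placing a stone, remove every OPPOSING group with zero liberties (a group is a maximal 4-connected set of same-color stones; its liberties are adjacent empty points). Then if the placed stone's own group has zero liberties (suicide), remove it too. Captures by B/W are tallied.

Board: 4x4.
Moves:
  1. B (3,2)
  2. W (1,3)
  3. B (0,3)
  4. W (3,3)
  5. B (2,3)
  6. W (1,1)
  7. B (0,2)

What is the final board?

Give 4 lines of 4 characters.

Move 1: B@(3,2) -> caps B=0 W=0
Move 2: W@(1,3) -> caps B=0 W=0
Move 3: B@(0,3) -> caps B=0 W=0
Move 4: W@(3,3) -> caps B=0 W=0
Move 5: B@(2,3) -> caps B=1 W=0
Move 6: W@(1,1) -> caps B=1 W=0
Move 7: B@(0,2) -> caps B=1 W=0

Answer: ..BB
.W.W
...B
..B.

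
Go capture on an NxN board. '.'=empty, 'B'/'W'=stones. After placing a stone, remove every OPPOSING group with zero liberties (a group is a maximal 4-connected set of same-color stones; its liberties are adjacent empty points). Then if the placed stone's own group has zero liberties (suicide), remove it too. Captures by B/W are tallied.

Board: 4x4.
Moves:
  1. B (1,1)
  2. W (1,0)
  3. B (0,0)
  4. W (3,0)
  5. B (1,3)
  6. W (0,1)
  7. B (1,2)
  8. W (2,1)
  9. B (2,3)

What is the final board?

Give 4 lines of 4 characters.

Answer: .W..
WBBB
.W.B
W...

Derivation:
Move 1: B@(1,1) -> caps B=0 W=0
Move 2: W@(1,0) -> caps B=0 W=0
Move 3: B@(0,0) -> caps B=0 W=0
Move 4: W@(3,0) -> caps B=0 W=0
Move 5: B@(1,3) -> caps B=0 W=0
Move 6: W@(0,1) -> caps B=0 W=1
Move 7: B@(1,2) -> caps B=0 W=1
Move 8: W@(2,1) -> caps B=0 W=1
Move 9: B@(2,3) -> caps B=0 W=1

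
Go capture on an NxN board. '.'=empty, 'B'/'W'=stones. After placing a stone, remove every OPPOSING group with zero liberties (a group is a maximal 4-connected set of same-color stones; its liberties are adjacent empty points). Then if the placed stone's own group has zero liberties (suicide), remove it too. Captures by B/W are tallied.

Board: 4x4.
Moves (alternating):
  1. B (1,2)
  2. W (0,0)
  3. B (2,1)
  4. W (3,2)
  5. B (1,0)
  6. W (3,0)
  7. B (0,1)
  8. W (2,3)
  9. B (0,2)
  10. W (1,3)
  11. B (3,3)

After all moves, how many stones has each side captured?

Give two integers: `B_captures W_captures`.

Answer: 1 0

Derivation:
Move 1: B@(1,2) -> caps B=0 W=0
Move 2: W@(0,0) -> caps B=0 W=0
Move 3: B@(2,1) -> caps B=0 W=0
Move 4: W@(3,2) -> caps B=0 W=0
Move 5: B@(1,0) -> caps B=0 W=0
Move 6: W@(3,0) -> caps B=0 W=0
Move 7: B@(0,1) -> caps B=1 W=0
Move 8: W@(2,3) -> caps B=1 W=0
Move 9: B@(0,2) -> caps B=1 W=0
Move 10: W@(1,3) -> caps B=1 W=0
Move 11: B@(3,3) -> caps B=1 W=0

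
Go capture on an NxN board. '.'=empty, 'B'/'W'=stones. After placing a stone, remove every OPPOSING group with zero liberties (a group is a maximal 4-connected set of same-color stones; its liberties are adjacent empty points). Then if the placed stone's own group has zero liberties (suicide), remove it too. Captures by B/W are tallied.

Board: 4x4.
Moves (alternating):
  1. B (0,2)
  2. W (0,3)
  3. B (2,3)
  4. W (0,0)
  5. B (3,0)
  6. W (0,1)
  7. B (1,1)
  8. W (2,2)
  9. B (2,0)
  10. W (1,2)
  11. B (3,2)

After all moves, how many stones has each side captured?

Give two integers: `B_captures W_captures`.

Move 1: B@(0,2) -> caps B=0 W=0
Move 2: W@(0,3) -> caps B=0 W=0
Move 3: B@(2,3) -> caps B=0 W=0
Move 4: W@(0,0) -> caps B=0 W=0
Move 5: B@(3,0) -> caps B=0 W=0
Move 6: W@(0,1) -> caps B=0 W=0
Move 7: B@(1,1) -> caps B=0 W=0
Move 8: W@(2,2) -> caps B=0 W=0
Move 9: B@(2,0) -> caps B=0 W=0
Move 10: W@(1,2) -> caps B=0 W=1
Move 11: B@(3,2) -> caps B=0 W=1

Answer: 0 1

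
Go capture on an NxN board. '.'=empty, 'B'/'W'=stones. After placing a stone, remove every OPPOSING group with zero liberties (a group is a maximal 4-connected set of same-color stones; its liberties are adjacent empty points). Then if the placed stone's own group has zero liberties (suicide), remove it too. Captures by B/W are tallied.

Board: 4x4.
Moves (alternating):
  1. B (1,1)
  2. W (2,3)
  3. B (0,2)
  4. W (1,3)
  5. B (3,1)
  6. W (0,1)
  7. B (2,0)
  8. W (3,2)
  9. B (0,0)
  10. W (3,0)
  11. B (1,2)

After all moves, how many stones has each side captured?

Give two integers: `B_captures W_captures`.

Move 1: B@(1,1) -> caps B=0 W=0
Move 2: W@(2,3) -> caps B=0 W=0
Move 3: B@(0,2) -> caps B=0 W=0
Move 4: W@(1,3) -> caps B=0 W=0
Move 5: B@(3,1) -> caps B=0 W=0
Move 6: W@(0,1) -> caps B=0 W=0
Move 7: B@(2,0) -> caps B=0 W=0
Move 8: W@(3,2) -> caps B=0 W=0
Move 9: B@(0,0) -> caps B=1 W=0
Move 10: W@(3,0) -> caps B=1 W=0
Move 11: B@(1,2) -> caps B=1 W=0

Answer: 1 0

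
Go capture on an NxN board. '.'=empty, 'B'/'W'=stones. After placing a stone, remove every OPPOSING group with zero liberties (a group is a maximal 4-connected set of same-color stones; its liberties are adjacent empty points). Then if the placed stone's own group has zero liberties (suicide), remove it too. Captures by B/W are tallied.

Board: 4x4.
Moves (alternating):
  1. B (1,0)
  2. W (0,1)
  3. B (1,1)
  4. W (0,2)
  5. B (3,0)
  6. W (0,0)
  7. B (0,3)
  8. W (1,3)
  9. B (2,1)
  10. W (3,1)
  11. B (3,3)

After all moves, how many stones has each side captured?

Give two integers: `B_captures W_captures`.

Move 1: B@(1,0) -> caps B=0 W=0
Move 2: W@(0,1) -> caps B=0 W=0
Move 3: B@(1,1) -> caps B=0 W=0
Move 4: W@(0,2) -> caps B=0 W=0
Move 5: B@(3,0) -> caps B=0 W=0
Move 6: W@(0,0) -> caps B=0 W=0
Move 7: B@(0,3) -> caps B=0 W=0
Move 8: W@(1,3) -> caps B=0 W=1
Move 9: B@(2,1) -> caps B=0 W=1
Move 10: W@(3,1) -> caps B=0 W=1
Move 11: B@(3,3) -> caps B=0 W=1

Answer: 0 1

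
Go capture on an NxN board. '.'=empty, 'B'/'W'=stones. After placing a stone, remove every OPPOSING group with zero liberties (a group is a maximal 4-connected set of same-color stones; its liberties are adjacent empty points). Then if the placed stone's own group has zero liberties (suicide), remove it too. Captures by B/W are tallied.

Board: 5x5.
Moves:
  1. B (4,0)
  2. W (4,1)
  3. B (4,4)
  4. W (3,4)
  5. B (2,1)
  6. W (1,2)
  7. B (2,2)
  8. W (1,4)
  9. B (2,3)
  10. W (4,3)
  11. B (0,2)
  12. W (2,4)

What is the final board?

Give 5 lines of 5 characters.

Move 1: B@(4,0) -> caps B=0 W=0
Move 2: W@(4,1) -> caps B=0 W=0
Move 3: B@(4,4) -> caps B=0 W=0
Move 4: W@(3,4) -> caps B=0 W=0
Move 5: B@(2,1) -> caps B=0 W=0
Move 6: W@(1,2) -> caps B=0 W=0
Move 7: B@(2,2) -> caps B=0 W=0
Move 8: W@(1,4) -> caps B=0 W=0
Move 9: B@(2,3) -> caps B=0 W=0
Move 10: W@(4,3) -> caps B=0 W=1
Move 11: B@(0,2) -> caps B=0 W=1
Move 12: W@(2,4) -> caps B=0 W=1

Answer: ..B..
..W.W
.BBBW
....W
BW.W.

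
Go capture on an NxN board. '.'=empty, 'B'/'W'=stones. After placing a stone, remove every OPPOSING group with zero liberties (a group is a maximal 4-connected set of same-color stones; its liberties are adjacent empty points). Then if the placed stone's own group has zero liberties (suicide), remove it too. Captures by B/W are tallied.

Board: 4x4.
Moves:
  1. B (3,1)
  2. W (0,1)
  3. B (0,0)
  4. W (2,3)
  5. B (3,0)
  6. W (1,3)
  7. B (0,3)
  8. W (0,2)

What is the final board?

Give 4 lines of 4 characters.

Move 1: B@(3,1) -> caps B=0 W=0
Move 2: W@(0,1) -> caps B=0 W=0
Move 3: B@(0,0) -> caps B=0 W=0
Move 4: W@(2,3) -> caps B=0 W=0
Move 5: B@(3,0) -> caps B=0 W=0
Move 6: W@(1,3) -> caps B=0 W=0
Move 7: B@(0,3) -> caps B=0 W=0
Move 8: W@(0,2) -> caps B=0 W=1

Answer: BWW.
...W
...W
BB..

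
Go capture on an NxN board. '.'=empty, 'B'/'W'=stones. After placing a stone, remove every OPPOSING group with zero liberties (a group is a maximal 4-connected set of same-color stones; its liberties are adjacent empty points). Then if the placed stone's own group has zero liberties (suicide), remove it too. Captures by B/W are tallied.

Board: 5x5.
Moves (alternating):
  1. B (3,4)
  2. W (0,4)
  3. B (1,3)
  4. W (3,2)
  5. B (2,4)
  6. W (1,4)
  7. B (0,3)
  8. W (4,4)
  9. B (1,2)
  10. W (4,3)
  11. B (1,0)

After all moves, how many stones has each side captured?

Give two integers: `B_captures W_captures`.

Answer: 2 0

Derivation:
Move 1: B@(3,4) -> caps B=0 W=0
Move 2: W@(0,4) -> caps B=0 W=0
Move 3: B@(1,3) -> caps B=0 W=0
Move 4: W@(3,2) -> caps B=0 W=0
Move 5: B@(2,4) -> caps B=0 W=0
Move 6: W@(1,4) -> caps B=0 W=0
Move 7: B@(0,3) -> caps B=2 W=0
Move 8: W@(4,4) -> caps B=2 W=0
Move 9: B@(1,2) -> caps B=2 W=0
Move 10: W@(4,3) -> caps B=2 W=0
Move 11: B@(1,0) -> caps B=2 W=0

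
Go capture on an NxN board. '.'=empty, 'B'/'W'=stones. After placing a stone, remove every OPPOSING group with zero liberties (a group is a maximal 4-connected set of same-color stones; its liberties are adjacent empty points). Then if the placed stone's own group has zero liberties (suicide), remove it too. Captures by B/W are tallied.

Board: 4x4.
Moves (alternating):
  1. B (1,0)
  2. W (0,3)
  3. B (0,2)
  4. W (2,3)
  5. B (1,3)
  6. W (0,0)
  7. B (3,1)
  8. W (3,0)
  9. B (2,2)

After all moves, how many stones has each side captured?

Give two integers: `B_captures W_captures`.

Answer: 1 0

Derivation:
Move 1: B@(1,0) -> caps B=0 W=0
Move 2: W@(0,3) -> caps B=0 W=0
Move 3: B@(0,2) -> caps B=0 W=0
Move 4: W@(2,3) -> caps B=0 W=0
Move 5: B@(1,3) -> caps B=1 W=0
Move 6: W@(0,0) -> caps B=1 W=0
Move 7: B@(3,1) -> caps B=1 W=0
Move 8: W@(3,0) -> caps B=1 W=0
Move 9: B@(2,2) -> caps B=1 W=0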